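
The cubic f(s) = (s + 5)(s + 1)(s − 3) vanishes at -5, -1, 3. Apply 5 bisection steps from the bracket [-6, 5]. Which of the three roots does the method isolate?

s = -0.5 gives f = -7.875, negative; keep [-0.5, 5]
s = 2.25 gives f = -17.671875, negative; keep [2.25, 5]
s = 3.625 gives f = 24.931641, positive; keep [2.25, 3.625]
s = 2.9375 gives f = -1.9534, negative; keep [2.9375, 3.625]
s = 3.28125 gives f = 9.9715, positive; keep [2.9375, 3.28125]

3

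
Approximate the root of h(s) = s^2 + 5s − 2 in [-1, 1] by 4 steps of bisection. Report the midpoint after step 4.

0.375

h(0) = -2 < 0, so the root lies in [0, 1]
h(0.5) = 0.75 > 0, so the root lies in [0, 0.5]
h(0.25) = -0.6875 < 0, so the root lies in [0.25, 0.5]
h(0.375) = 0.0156 > 0, so the root lies in [0.25, 0.375]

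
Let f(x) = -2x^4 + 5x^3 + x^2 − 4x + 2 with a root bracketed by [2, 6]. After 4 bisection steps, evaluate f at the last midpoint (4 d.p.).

3.7578

f(4) = -190 < 0, so the root lies in [2, 4]
f(3) = -28 < 0, so the root lies in [2, 3]
f(2.5) = -1.75 < 0, so the root lies in [2, 2.5]
f(2.25) = 3.7578 > 0, so the root lies in [2.25, 2.5]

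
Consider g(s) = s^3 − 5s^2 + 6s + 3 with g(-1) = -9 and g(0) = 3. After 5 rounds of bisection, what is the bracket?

[-0.375, -0.34375]

m = -0.5, g(m) = -1.375 (−); new bracket [-0.5, 0]
m = -0.25, g(m) = 1.171875 (+); new bracket [-0.5, -0.25]
m = -0.375, g(m) = -0.005859 (−); new bracket [-0.375, -0.25]
m = -0.3125, g(m) = 0.6062 (+); new bracket [-0.375, -0.3125]
m = -0.34375, g(m) = 0.3061 (+); new bracket [-0.375, -0.34375]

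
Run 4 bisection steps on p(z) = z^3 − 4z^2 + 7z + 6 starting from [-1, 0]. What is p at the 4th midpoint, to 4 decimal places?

m = -0.5, p(m) = 1.375 (+); new bracket [-1, -0.5]
m = -0.75, p(m) = -1.921875 (−); new bracket [-0.75, -0.5]
m = -0.625, p(m) = -0.181641 (−); new bracket [-0.625, -0.5]
m = -0.5625, p(m) = 0.6189 (+); new bracket [-0.625, -0.5625]

0.6189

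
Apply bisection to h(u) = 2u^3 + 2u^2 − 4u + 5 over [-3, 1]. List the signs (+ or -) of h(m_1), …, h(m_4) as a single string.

h(-1) = 9 > 0, so the root lies in [-3, -1]
h(-2) = 5 > 0, so the root lies in [-3, -2]
h(-2.5) = -3.75 < 0, so the root lies in [-2.5, -2]
h(-2.25) = 1.3438 > 0, so the root lies in [-2.5, -2.25]

++-+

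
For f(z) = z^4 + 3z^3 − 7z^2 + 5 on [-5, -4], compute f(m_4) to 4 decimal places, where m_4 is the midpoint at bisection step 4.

midpoint -4.5: f = -0.0625 < 0 → [-5, -4.5]
midpoint -4.75: f = 34.613281 > 0 → [-4.75, -4.5]
midpoint -4.625: f = 16.029541 > 0 → [-4.625, -4.5]
midpoint -4.5625: f = 7.6834 > 0 → [-4.5625, -4.5]

7.6834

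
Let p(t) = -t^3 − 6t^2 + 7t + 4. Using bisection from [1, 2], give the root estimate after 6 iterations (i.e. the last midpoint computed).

m = 1.5, p(m) = -2.375 (−); new bracket [1, 1.5]
m = 1.25, p(m) = 1.421875 (+); new bracket [1.25, 1.5]
m = 1.375, p(m) = -0.318359 (−); new bracket [1.25, 1.375]
m = 1.3125, p(m) = 0.5906 (+); new bracket [1.3125, 1.375]
m = 1.34375, p(m) = 0.1459 (+); new bracket [1.34375, 1.375]
m = 1.359375, p(m) = -0.0838 (−); new bracket [1.34375, 1.359375]

1.359375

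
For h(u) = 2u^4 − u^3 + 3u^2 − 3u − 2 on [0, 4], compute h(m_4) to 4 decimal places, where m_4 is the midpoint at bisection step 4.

1.8672

m = 2, h(m) = 28 (+); new bracket [0, 2]
m = 1, h(m) = -1 (−); new bracket [1, 2]
m = 1.5, h(m) = 7 (+); new bracket [1, 1.5]
m = 1.25, h(m) = 1.8672 (+); new bracket [1, 1.25]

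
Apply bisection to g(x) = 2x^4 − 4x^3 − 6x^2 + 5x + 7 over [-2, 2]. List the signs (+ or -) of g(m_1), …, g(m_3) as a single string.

++-

g(0) = 7 > 0, so the root lies in [0, 2]
g(1) = 4 > 0, so the root lies in [1, 2]
g(1.5) = -2.375 < 0, so the root lies in [1, 1.5]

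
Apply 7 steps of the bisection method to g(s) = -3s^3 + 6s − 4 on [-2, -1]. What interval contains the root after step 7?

m = -1.5, g(m) = -2.875 (−); new bracket [-2, -1.5]
m = -1.75, g(m) = 1.578125 (+); new bracket [-1.75, -1.5]
m = -1.625, g(m) = -0.876953 (−); new bracket [-1.75, -1.625]
m = -1.6875, g(m) = 0.2913 (+); new bracket [-1.6875, -1.625]
m = -1.65625, g(m) = -0.3074 (−); new bracket [-1.6875, -1.65625]
m = -1.671875, g(m) = -0.0117 (−); new bracket [-1.6875, -1.671875]
m = -1.6796875, g(m) = 0.1388 (+); new bracket [-1.6796875, -1.671875]

[-1.6796875, -1.671875]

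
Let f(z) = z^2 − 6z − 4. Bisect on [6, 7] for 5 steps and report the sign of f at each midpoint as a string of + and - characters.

-++--

f(6.5) = -0.75 < 0, so the root lies in [6.5, 7]
f(6.75) = 1.0625 > 0, so the root lies in [6.5, 6.75]
f(6.625) = 0.140625 > 0, so the root lies in [6.5, 6.625]
f(6.5625) = -0.3086 < 0, so the root lies in [6.5625, 6.625]
f(6.59375) = -0.085 < 0, so the root lies in [6.59375, 6.625]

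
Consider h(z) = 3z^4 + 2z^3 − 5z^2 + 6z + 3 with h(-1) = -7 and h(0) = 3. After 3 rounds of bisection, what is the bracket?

midpoint -0.5: h = -1.3125 < 0 → [-0.5, 0]
midpoint -0.25: h = 1.167969 > 0 → [-0.5, -0.25]
midpoint -0.375: h = 0.000732 > 0 → [-0.5, -0.375]

[-0.5, -0.375]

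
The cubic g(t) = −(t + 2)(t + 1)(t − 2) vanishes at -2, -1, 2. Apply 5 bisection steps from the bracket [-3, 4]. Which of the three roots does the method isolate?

m = 0.5, g(m) = 5.625 (+); new bracket [0.5, 4]
m = 2.25, g(m) = -3.453125 (−); new bracket [0.5, 2.25]
m = 1.375, g(m) = 5.009766 (+); new bracket [1.375, 2.25]
m = 1.8125, g(m) = 2.0105 (+); new bracket [1.8125, 2.25]
m = 2.03125, g(m) = -0.3819 (−); new bracket [1.8125, 2.03125]

2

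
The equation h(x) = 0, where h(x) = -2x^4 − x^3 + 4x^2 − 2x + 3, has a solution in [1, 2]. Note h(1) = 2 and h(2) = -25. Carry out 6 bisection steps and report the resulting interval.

[1.234375, 1.25]

x = 1.5 gives h = -4.5, negative; keep [1, 1.5]
x = 1.25 gives h = -0.085938, negative; keep [1, 1.25]
x = 1.125 gives h = 1.185059, positive; keep [1.125, 1.25]
x = 1.1875 gives h = 0.614, positive; keep [1.1875, 1.25]
x = 1.21875 gives h = 0.2811, positive; keep [1.21875, 1.25]
x = 1.234375 gives h = 0.102, positive; keep [1.234375, 1.25]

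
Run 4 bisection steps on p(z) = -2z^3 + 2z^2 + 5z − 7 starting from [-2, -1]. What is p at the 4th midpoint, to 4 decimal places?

-0.1313

m = -1.5, p(m) = -3.25 (−); new bracket [-2, -1.5]
m = -1.75, p(m) = 1.09375 (+); new bracket [-1.75, -1.5]
m = -1.625, p(m) = -1.261719 (−); new bracket [-1.75, -1.625]
m = -1.6875, p(m) = -0.1313 (−); new bracket [-1.75, -1.6875]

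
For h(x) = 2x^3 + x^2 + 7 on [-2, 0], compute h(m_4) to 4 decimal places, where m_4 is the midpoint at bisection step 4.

m = -1, h(m) = 6 (+); new bracket [-2, -1]
m = -1.5, h(m) = 2.5 (+); new bracket [-2, -1.5]
m = -1.75, h(m) = -0.65625 (−); new bracket [-1.75, -1.5]
m = -1.625, h(m) = 1.0586 (+); new bracket [-1.75, -1.625]

1.0586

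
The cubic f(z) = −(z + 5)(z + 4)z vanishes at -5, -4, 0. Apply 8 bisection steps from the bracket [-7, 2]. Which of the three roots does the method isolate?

0

midpoint -2.5: f = 9.375 > 0 → [-2.5, 2]
midpoint -0.25: f = 4.453125 > 0 → [-0.25, 2]
midpoint 0.875: f = -25.060547 < 0 → [-0.25, 0.875]
midpoint 0.3125: f = -7.1594 < 0 → [-0.25, 0.3125]
midpoint 0.03125: f = -0.6338 < 0 → [-0.25, 0.03125]
midpoint -0.109375: f = 2.0811 > 0 → [-0.109375, 0.03125]
midpoint -0.0390625: f = 0.7676 > 0 → [-0.0390625, 0.03125]
midpoint -0.00390625: f = 0.078 > 0 → [-0.00390625, 0.03125]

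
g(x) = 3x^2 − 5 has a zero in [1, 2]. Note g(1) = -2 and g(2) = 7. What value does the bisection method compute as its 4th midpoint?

x = 1.5 gives g = 1.75, positive; keep [1, 1.5]
x = 1.25 gives g = -0.3125, negative; keep [1.25, 1.5]
x = 1.375 gives g = 0.671875, positive; keep [1.25, 1.375]
x = 1.3125 gives g = 0.168, positive; keep [1.25, 1.3125]

1.3125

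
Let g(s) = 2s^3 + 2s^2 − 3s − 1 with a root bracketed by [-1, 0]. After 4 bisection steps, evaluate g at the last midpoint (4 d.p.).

midpoint -0.5: g = 0.75 > 0 → [-0.5, 0]
midpoint -0.25: g = -0.15625 < 0 → [-0.5, -0.25]
midpoint -0.375: g = 0.300781 > 0 → [-0.375, -0.25]
midpoint -0.3125: g = 0.0718 > 0 → [-0.3125, -0.25]

0.0718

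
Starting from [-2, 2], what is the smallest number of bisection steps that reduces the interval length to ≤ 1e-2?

Width after n steps is 4/2^n. Need 2^n ≥ 4/1e-2 = 400.
2^8 = 256 < 400 ≤ 2^9 = 512, so n = 9.

9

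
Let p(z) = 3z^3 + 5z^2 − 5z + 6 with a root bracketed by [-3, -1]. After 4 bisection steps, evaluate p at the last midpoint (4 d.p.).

-0.6855

midpoint -2: p = 12 > 0 → [-3, -2]
midpoint -2.5: p = 2.875 > 0 → [-3, -2.5]
midpoint -2.75: p = -4.828125 < 0 → [-2.75, -2.5]
midpoint -2.625: p = -0.6855 < 0 → [-2.625, -2.5]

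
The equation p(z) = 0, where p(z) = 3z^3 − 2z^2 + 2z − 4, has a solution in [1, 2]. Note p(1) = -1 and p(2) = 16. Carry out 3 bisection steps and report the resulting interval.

[1.125, 1.25]

p(1.5) = 4.625 > 0, so the root lies in [1, 1.5]
p(1.25) = 1.234375 > 0, so the root lies in [1, 1.25]
p(1.125) = -0.009766 < 0, so the root lies in [1.125, 1.25]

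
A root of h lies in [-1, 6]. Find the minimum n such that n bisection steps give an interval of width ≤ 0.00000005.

Width after n steps is 7/2^n. Need 2^n ≥ 7/0.00000005 = 140000000.
2^27 = 134217728 < 140000000 ≤ 2^28 = 268435456, so n = 28.

28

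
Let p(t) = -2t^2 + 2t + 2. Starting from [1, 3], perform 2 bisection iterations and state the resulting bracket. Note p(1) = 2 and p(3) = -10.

[1.5, 2]

p(2) = -2 < 0, so the root lies in [1, 2]
p(1.5) = 0.5 > 0, so the root lies in [1.5, 2]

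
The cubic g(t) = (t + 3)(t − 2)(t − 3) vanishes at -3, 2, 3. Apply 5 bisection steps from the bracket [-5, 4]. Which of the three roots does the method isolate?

-3

midpoint -0.5: g = 21.875 > 0 → [-5, -0.5]
midpoint -2.75: g = 6.828125 > 0 → [-5, -2.75]
midpoint -3.875: g = -35.341797 < 0 → [-3.875, -2.75]
midpoint -3.3125: g = -10.4797 < 0 → [-3.3125, -2.75]
midpoint -3.03125: g = -0.9483 < 0 → [-3.03125, -2.75]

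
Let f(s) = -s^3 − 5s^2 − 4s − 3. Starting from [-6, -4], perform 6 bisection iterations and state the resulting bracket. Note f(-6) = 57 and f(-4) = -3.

f(-5) = 17 > 0, so the root lies in [-5, -4]
f(-4.5) = 4.875 > 0, so the root lies in [-4.5, -4]
f(-4.25) = 0.453125 > 0, so the root lies in [-4.25, -4]
f(-4.125) = -1.3887 < 0, so the root lies in [-4.25, -4.125]
f(-4.1875) = -0.4973 < 0, so the root lies in [-4.25, -4.1875]
f(-4.21875) = -0.0296 < 0, so the root lies in [-4.25, -4.21875]

[-4.25, -4.21875]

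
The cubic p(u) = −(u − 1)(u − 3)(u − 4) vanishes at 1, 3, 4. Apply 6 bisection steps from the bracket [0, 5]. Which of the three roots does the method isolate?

m = 2.5, p(m) = -1.125 (−); new bracket [0, 2.5]
m = 1.25, p(m) = -1.203125 (−); new bracket [0, 1.25]
m = 0.625, p(m) = 3.005859 (+); new bracket [0.625, 1.25]
m = 0.9375, p(m) = 0.3948 (+); new bracket [0.9375, 1.25]
m = 1.09375, p(m) = -0.5194 (−); new bracket [0.9375, 1.09375]
m = 1.015625, p(m) = -0.0925 (−); new bracket [0.9375, 1.015625]

1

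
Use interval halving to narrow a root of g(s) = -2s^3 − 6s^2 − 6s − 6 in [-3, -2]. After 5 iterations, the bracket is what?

m = -2.5, g(m) = 2.75 (+); new bracket [-2.5, -2]
m = -2.25, g(m) = -0.09375 (−); new bracket [-2.5, -2.25]
m = -2.375, g(m) = 1.199219 (+); new bracket [-2.375, -2.25]
m = -2.3125, g(m) = 0.522 (+); new bracket [-2.3125, -2.25]
m = -2.28125, g(m) = 0.2066 (+); new bracket [-2.28125, -2.25]

[-2.28125, -2.25]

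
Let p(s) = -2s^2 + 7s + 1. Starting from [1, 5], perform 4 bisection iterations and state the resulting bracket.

[3.5, 3.75]

midpoint 3: p = 4 > 0 → [3, 5]
midpoint 4: p = -3 < 0 → [3, 4]
midpoint 3.5: p = 1 > 0 → [3.5, 4]
midpoint 3.75: p = -0.875 < 0 → [3.5, 3.75]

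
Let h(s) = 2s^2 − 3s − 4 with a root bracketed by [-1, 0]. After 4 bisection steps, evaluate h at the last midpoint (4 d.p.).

-0.2422

h(-0.5) = -2 < 0, so the root lies in [-1, -0.5]
h(-0.75) = -0.625 < 0, so the root lies in [-1, -0.75]
h(-0.875) = 0.15625 > 0, so the root lies in [-0.875, -0.75]
h(-0.8125) = -0.2422 < 0, so the root lies in [-0.875, -0.8125]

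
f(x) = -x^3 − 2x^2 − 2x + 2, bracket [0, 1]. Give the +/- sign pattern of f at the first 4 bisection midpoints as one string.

+--+

midpoint 0.5: f = 0.375 > 0 → [0.5, 1]
midpoint 0.75: f = -1.046875 < 0 → [0.5, 0.75]
midpoint 0.625: f = -0.275391 < 0 → [0.5, 0.625]
midpoint 0.5625: f = 0.0642 > 0 → [0.5625, 0.625]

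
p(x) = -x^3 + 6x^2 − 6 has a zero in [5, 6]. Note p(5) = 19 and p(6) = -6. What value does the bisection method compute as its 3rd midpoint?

midpoint 5.5: p = 9.125 > 0 → [5.5, 6]
midpoint 5.75: p = 2.265625 > 0 → [5.75, 6]
midpoint 5.875: p = -1.685547 < 0 → [5.75, 5.875]

5.875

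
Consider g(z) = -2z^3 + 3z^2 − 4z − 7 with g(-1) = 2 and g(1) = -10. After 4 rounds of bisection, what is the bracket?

[-0.875, -0.75]

g(0) = -7 < 0, so the root lies in [-1, 0]
g(-0.5) = -4 < 0, so the root lies in [-1, -0.5]
g(-0.75) = -1.46875 < 0, so the root lies in [-1, -0.75]
g(-0.875) = 0.1367 > 0, so the root lies in [-0.875, -0.75]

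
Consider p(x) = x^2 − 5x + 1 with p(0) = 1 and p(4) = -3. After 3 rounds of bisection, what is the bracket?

[0, 0.5]

m = 2, p(m) = -5 (−); new bracket [0, 2]
m = 1, p(m) = -3 (−); new bracket [0, 1]
m = 0.5, p(m) = -1.25 (−); new bracket [0, 0.5]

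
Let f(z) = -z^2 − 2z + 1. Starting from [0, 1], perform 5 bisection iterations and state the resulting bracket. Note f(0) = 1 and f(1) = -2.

[0.40625, 0.4375]

m = 0.5, f(m) = -0.25 (−); new bracket [0, 0.5]
m = 0.25, f(m) = 0.4375 (+); new bracket [0.25, 0.5]
m = 0.375, f(m) = 0.109375 (+); new bracket [0.375, 0.5]
m = 0.4375, f(m) = -0.0664 (−); new bracket [0.375, 0.4375]
m = 0.40625, f(m) = 0.0225 (+); new bracket [0.40625, 0.4375]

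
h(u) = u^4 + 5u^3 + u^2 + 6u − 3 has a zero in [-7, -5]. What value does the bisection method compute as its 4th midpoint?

-5.125

u = -6 gives h = 213, positive; keep [-6, -5]
u = -5.5 gives h = 77.4375, positive; keep [-5.5, -5]
u = -5.25 gives h = 29.238281, positive; keep [-5.25, -5]
u = -5.125 gives h = 9.342, positive; keep [-5.125, -5]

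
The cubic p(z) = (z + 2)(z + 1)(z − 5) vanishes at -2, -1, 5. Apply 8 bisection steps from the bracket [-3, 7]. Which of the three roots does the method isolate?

m = 2, p(m) = -36 (−); new bracket [2, 7]
m = 4.5, p(m) = -17.875 (−); new bracket [4.5, 7]
m = 5.75, p(m) = 39.234375 (+); new bracket [4.5, 5.75]
m = 5.125, p(m) = 5.4551 (+); new bracket [4.5, 5.125]
m = 4.8125, p(m) = -7.4246 (−); new bracket [4.8125, 5.125]
m = 4.96875, p(m) = -1.2998 (−); new bracket [4.96875, 5.125]
m = 5.046875, p(m) = 1.9974 (+); new bracket [4.96875, 5.046875]
m = 5.0078125, p(m) = 0.3289 (+); new bracket [4.96875, 5.0078125]

5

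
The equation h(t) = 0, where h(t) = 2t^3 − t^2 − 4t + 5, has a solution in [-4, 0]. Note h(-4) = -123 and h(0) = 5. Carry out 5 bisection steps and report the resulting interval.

m = -2, h(m) = -7 (−); new bracket [-2, 0]
m = -1, h(m) = 6 (+); new bracket [-2, -1]
m = -1.5, h(m) = 2 (+); new bracket [-2, -1.5]
m = -1.75, h(m) = -1.7812 (−); new bracket [-1.75, -1.5]
m = -1.625, h(m) = 0.2773 (+); new bracket [-1.75, -1.625]

[-1.75, -1.625]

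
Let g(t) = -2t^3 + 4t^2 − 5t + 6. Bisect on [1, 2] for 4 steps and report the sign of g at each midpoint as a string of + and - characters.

+--+

midpoint 1.5: g = 0.75 > 0 → [1.5, 2]
midpoint 1.75: g = -1.21875 < 0 → [1.5, 1.75]
midpoint 1.625: g = -0.144531 < 0 → [1.5, 1.625]
midpoint 1.5625: g = 0.3237 > 0 → [1.5625, 1.625]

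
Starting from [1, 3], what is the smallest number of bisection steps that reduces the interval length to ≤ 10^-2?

Width after n steps is 2/2^n. Need 2^n ≥ 2/10^-2 = 200.
2^7 = 128 < 200 ≤ 2^8 = 256, so n = 8.

8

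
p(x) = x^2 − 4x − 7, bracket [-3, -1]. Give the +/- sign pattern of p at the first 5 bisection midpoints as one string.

++-+-

p(-2) = 5 > 0, so the root lies in [-2, -1]
p(-1.5) = 1.25 > 0, so the root lies in [-1.5, -1]
p(-1.25) = -0.4375 < 0, so the root lies in [-1.5, -1.25]
p(-1.375) = 0.3906 > 0, so the root lies in [-1.375, -1.25]
p(-1.3125) = -0.0273 < 0, so the root lies in [-1.375, -1.3125]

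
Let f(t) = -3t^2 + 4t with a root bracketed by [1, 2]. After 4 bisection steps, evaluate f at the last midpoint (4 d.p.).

0.0820

f(1.5) = -0.75 < 0, so the root lies in [1, 1.5]
f(1.25) = 0.3125 > 0, so the root lies in [1.25, 1.5]
f(1.375) = -0.171875 < 0, so the root lies in [1.25, 1.375]
f(1.3125) = 0.082 > 0, so the root lies in [1.3125, 1.375]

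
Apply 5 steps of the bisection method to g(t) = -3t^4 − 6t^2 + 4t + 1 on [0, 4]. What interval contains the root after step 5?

m = 2, g(m) = -63 (−); new bracket [0, 2]
m = 1, g(m) = -4 (−); new bracket [0, 1]
m = 0.5, g(m) = 1.3125 (+); new bracket [0.5, 1]
m = 0.75, g(m) = -0.3242 (−); new bracket [0.5, 0.75]
m = 0.625, g(m) = 0.6985 (+); new bracket [0.625, 0.75]

[0.625, 0.75]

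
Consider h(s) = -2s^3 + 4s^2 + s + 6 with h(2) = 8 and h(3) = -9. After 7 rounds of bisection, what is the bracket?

[2.625, 2.6328125]

midpoint 2.5: h = 2.25 > 0 → [2.5, 3]
midpoint 2.75: h = -2.59375 < 0 → [2.5, 2.75]
midpoint 2.625: h = 0.011719 > 0 → [2.625, 2.75]
midpoint 2.6875: h = -1.2437 < 0 → [2.625, 2.6875]
midpoint 2.65625: h = -0.6043 < 0 → [2.625, 2.65625]
midpoint 2.640625: h = -0.2934 < 0 → [2.625, 2.640625]
midpoint 2.6328125: h = -0.1401 < 0 → [2.625, 2.6328125]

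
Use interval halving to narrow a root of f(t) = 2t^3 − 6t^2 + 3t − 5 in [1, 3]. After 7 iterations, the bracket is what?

[2.78125, 2.796875]

midpoint 2: f = -7 < 0 → [2, 3]
midpoint 2.5: f = -3.75 < 0 → [2.5, 3]
midpoint 2.75: f = -0.53125 < 0 → [2.75, 3]
midpoint 2.875: f = 1.5586 > 0 → [2.75, 2.875]
midpoint 2.8125: f = 0.4712 > 0 → [2.75, 2.8125]
midpoint 2.78125: f = -0.0405 < 0 → [2.78125, 2.8125]
midpoint 2.796875: f = 0.2127 > 0 → [2.78125, 2.796875]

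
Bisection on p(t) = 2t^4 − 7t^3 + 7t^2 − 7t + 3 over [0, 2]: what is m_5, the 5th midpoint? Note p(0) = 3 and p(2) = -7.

0.5625

midpoint 1: p = -2 < 0 → [0, 1]
midpoint 0.5: p = 0.5 > 0 → [0.5, 1]
midpoint 0.75: p = -0.632812 < 0 → [0.5, 0.75]
midpoint 0.625: p = -0.0444 < 0 → [0.5, 0.625]
midpoint 0.5625: p = 0.2317 > 0 → [0.5625, 0.625]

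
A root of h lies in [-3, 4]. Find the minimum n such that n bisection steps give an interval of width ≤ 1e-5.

20

Width after n steps is 7/2^n. Need 2^n ≥ 7/1e-5 = 700000.
2^19 = 524288 < 700000 ≤ 2^20 = 1048576, so n = 20.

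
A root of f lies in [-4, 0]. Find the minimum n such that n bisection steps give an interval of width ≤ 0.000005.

20

Width after n steps is 4/2^n. Need 2^n ≥ 4/0.000005 = 800000.
2^19 = 524288 < 800000 ≤ 2^20 = 1048576, so n = 20.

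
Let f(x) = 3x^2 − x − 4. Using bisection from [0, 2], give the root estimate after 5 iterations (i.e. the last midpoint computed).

1.3125

midpoint 1: f = -2 < 0 → [1, 2]
midpoint 1.5: f = 1.25 > 0 → [1, 1.5]
midpoint 1.25: f = -0.5625 < 0 → [1.25, 1.5]
midpoint 1.375: f = 0.2969 > 0 → [1.25, 1.375]
midpoint 1.3125: f = -0.1445 < 0 → [1.3125, 1.375]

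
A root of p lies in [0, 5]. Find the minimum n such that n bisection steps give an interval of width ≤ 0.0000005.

Width after n steps is 5/2^n. Need 2^n ≥ 5/0.0000005 = 10000000.
2^23 = 8388608 < 10000000 ≤ 2^24 = 16777216, so n = 24.

24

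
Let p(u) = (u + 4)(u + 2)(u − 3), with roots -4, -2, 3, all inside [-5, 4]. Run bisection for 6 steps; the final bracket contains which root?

3

midpoint -0.5: p = -18.375 < 0 → [-0.5, 4]
midpoint 1.75: p = -26.953125 < 0 → [1.75, 4]
midpoint 2.875: p = -4.189453 < 0 → [2.875, 4]
midpoint 3.4375: p = 17.6931 > 0 → [2.875, 3.4375]
midpoint 3.15625: p = 5.7655 > 0 → [2.875, 3.15625]
midpoint 3.015625: p = 0.5498 > 0 → [2.875, 3.015625]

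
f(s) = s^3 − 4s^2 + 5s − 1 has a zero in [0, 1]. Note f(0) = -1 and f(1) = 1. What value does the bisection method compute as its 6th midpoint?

0.234375

s = 0.5 gives f = 0.625, positive; keep [0, 0.5]
s = 0.25 gives f = 0.015625, positive; keep [0, 0.25]
s = 0.125 gives f = -0.435547, negative; keep [0.125, 0.25]
s = 0.1875 gives f = -0.1965, negative; keep [0.1875, 0.25]
s = 0.21875 gives f = -0.0872, negative; keep [0.21875, 0.25]
s = 0.234375 gives f = -0.035, negative; keep [0.234375, 0.25]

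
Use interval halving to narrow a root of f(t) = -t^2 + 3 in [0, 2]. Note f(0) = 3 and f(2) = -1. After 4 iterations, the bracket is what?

m = 1, f(m) = 2 (+); new bracket [1, 2]
m = 1.5, f(m) = 0.75 (+); new bracket [1.5, 2]
m = 1.75, f(m) = -0.0625 (−); new bracket [1.5, 1.75]
m = 1.625, f(m) = 0.3594 (+); new bracket [1.625, 1.75]

[1.625, 1.75]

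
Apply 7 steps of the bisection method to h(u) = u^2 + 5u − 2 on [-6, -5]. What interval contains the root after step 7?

u = -5.5 gives h = 0.75, positive; keep [-5.5, -5]
u = -5.25 gives h = -0.6875, negative; keep [-5.5, -5.25]
u = -5.375 gives h = 0.015625, positive; keep [-5.375, -5.25]
u = -5.3125 gives h = -0.3398, negative; keep [-5.375, -5.3125]
u = -5.34375 gives h = -0.1631, negative; keep [-5.375, -5.34375]
u = -5.359375 gives h = -0.074, negative; keep [-5.375, -5.359375]
u = -5.3671875 gives h = -0.0292, negative; keep [-5.375, -5.3671875]

[-5.375, -5.3671875]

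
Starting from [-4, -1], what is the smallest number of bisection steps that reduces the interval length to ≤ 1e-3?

Width after n steps is 3/2^n. Need 2^n ≥ 3/1e-3 = 3000.
2^11 = 2048 < 3000 ≤ 2^12 = 4096, so n = 12.

12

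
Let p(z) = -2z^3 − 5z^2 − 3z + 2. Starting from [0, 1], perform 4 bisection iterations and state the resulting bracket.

midpoint 0.5: p = -1 < 0 → [0, 0.5]
midpoint 0.25: p = 0.90625 > 0 → [0.25, 0.5]
midpoint 0.375: p = 0.066406 > 0 → [0.375, 0.5]
midpoint 0.4375: p = -0.437 < 0 → [0.375, 0.4375]

[0.375, 0.4375]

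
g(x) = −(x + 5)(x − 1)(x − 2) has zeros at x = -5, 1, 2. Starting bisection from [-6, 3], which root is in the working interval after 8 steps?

-5

midpoint -1.5: g = -30.625 < 0 → [-6, -1.5]
midpoint -3.75: g = -34.140625 < 0 → [-6, -3.75]
midpoint -4.875: g = -5.048828 < 0 → [-6, -4.875]
midpoint -5.4375: g = 20.947 > 0 → [-5.4375, -4.875]
midpoint -5.15625: g = 6.8837 > 0 → [-5.15625, -4.875]
midpoint -5.015625: g = 0.6594 > 0 → [-5.015625, -4.875]
midpoint -4.9453125: g = -2.2582 < 0 → [-5.015625, -4.9453125]
midpoint -4.98046875: g = -0.8154 < 0 → [-5.015625, -4.98046875]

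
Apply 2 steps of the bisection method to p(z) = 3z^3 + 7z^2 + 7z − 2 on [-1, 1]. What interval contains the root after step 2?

[0, 0.5]

z = 0 gives p = -2, negative; keep [0, 1]
z = 0.5 gives p = 3.625, positive; keep [0, 0.5]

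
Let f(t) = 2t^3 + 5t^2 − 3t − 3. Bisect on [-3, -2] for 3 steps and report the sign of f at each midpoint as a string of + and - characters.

t = -2.5 gives f = 4.5, positive; keep [-3, -2.5]
t = -2.75 gives f = 1.46875, positive; keep [-3, -2.75]
t = -2.875 gives f = -0.574219, negative; keep [-2.875, -2.75]

++-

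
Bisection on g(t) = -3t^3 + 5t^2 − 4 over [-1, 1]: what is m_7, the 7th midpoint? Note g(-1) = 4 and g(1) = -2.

g(0) = -4 < 0, so the root lies in [-1, 0]
g(-0.5) = -2.375 < 0, so the root lies in [-1, -0.5]
g(-0.75) = 0.078125 > 0, so the root lies in [-0.75, -0.5]
g(-0.625) = -1.3145 < 0, so the root lies in [-0.75, -0.625]
g(-0.6875) = -0.6619 < 0, so the root lies in [-0.75, -0.6875]
g(-0.71875) = -0.3031 < 0, so the root lies in [-0.75, -0.71875]
g(-0.734375) = -0.1153 < 0, so the root lies in [-0.75, -0.734375]

-0.734375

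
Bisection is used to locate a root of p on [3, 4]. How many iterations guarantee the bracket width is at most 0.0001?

Width after n steps is 1/2^n. Need 2^n ≥ 1/0.0001 = 10000.
2^13 = 8192 < 10000 ≤ 2^14 = 16384, so n = 14.

14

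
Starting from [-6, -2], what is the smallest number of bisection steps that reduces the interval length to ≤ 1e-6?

22

Width after n steps is 4/2^n. Need 2^n ≥ 4/1e-6 = 4000000.
2^21 = 2097152 < 4000000 ≤ 2^22 = 4194304, so n = 22.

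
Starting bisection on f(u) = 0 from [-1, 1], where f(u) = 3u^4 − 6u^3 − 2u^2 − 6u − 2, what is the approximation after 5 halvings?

-0.3125

u = 0 gives f = -2, negative; keep [-1, 0]
u = -0.5 gives f = 1.4375, positive; keep [-0.5, 0]
u = -0.25 gives f = -0.519531, negative; keep [-0.5, -0.25]
u = -0.375 gives f = 0.3445, positive; keep [-0.375, -0.25]
u = -0.3125 gives f = -0.1086, negative; keep [-0.375, -0.3125]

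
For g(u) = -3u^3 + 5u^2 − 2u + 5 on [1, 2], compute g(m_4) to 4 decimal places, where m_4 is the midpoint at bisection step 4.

-0.0623

u = 1.5 gives g = 3.125, positive; keep [1.5, 2]
u = 1.75 gives g = 0.734375, positive; keep [1.75, 2]
u = 1.875 gives g = -0.947266, negative; keep [1.75, 1.875]
u = 1.8125 gives g = -0.0623, negative; keep [1.75, 1.8125]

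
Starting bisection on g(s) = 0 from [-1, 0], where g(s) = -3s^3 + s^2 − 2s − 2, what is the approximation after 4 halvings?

-0.5625

s = -0.5 gives g = -0.375, negative; keep [-1, -0.5]
s = -0.75 gives g = 1.328125, positive; keep [-0.75, -0.5]
s = -0.625 gives g = 0.373047, positive; keep [-0.625, -0.5]
s = -0.5625 gives g = -0.0247, negative; keep [-0.625, -0.5625]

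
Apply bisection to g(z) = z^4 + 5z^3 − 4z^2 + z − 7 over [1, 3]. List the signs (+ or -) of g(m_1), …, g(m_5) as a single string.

z = 2 gives g = 35, positive; keep [1, 2]
z = 1.5 gives g = 7.4375, positive; keep [1, 1.5]
z = 1.25 gives g = 0.207031, positive; keep [1, 1.25]
z = 1.125 gives g = -2.2166, negative; keep [1.125, 1.25]
z = 1.1875 gives g = -1.0918, negative; keep [1.1875, 1.25]

+++--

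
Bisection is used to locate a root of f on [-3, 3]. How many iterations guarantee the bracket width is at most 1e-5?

20

Width after n steps is 6/2^n. Need 2^n ≥ 6/1e-5 = 600000.
2^19 = 524288 < 600000 ≤ 2^20 = 1048576, so n = 20.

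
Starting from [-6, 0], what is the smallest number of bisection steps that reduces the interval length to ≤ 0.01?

10

Width after n steps is 6/2^n. Need 2^n ≥ 6/0.01 = 600.
2^9 = 512 < 600 ≤ 2^10 = 1024, so n = 10.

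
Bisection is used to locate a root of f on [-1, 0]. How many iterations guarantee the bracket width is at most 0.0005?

11

Width after n steps is 1/2^n. Need 2^n ≥ 1/0.0005 = 2000.
2^10 = 1024 < 2000 ≤ 2^11 = 2048, so n = 11.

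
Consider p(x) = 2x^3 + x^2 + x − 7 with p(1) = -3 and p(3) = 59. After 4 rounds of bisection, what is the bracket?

[1.25, 1.375]

x = 2 gives p = 15, positive; keep [1, 2]
x = 1.5 gives p = 3.5, positive; keep [1, 1.5]
x = 1.25 gives p = -0.28125, negative; keep [1.25, 1.5]
x = 1.375 gives p = 1.4648, positive; keep [1.25, 1.375]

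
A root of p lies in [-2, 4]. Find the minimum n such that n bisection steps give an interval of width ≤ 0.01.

Width after n steps is 6/2^n. Need 2^n ≥ 6/0.01 = 600.
2^9 = 512 < 600 ≤ 2^10 = 1024, so n = 10.

10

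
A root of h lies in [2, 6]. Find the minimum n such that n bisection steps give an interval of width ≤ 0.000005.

20

Width after n steps is 4/2^n. Need 2^n ≥ 4/0.000005 = 800000.
2^19 = 524288 < 800000 ≤ 2^20 = 1048576, so n = 20.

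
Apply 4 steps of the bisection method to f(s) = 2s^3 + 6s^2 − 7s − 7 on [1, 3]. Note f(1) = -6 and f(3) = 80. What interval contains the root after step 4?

[1.375, 1.5]

f(2) = 19 > 0, so the root lies in [1, 2]
f(1.5) = 2.75 > 0, so the root lies in [1, 1.5]
f(1.25) = -2.46875 < 0, so the root lies in [1.25, 1.5]
f(1.375) = -0.082 < 0, so the root lies in [1.375, 1.5]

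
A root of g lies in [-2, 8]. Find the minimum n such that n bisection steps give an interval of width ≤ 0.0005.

Width after n steps is 10/2^n. Need 2^n ≥ 10/0.0005 = 20000.
2^14 = 16384 < 20000 ≤ 2^15 = 32768, so n = 15.

15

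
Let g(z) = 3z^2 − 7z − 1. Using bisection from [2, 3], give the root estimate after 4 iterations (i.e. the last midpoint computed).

2.4375

midpoint 2.5: g = 0.25 > 0 → [2, 2.5]
midpoint 2.25: g = -1.5625 < 0 → [2.25, 2.5]
midpoint 2.375: g = -0.703125 < 0 → [2.375, 2.5]
midpoint 2.4375: g = -0.2383 < 0 → [2.4375, 2.5]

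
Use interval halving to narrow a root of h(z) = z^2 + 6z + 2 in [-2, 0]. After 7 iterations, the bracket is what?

midpoint -1: h = -3 < 0 → [-1, 0]
midpoint -0.5: h = -0.75 < 0 → [-0.5, 0]
midpoint -0.25: h = 0.5625 > 0 → [-0.5, -0.25]
midpoint -0.375: h = -0.1094 < 0 → [-0.375, -0.25]
midpoint -0.3125: h = 0.2227 > 0 → [-0.375, -0.3125]
midpoint -0.34375: h = 0.0557 > 0 → [-0.375, -0.34375]
midpoint -0.359375: h = -0.0271 < 0 → [-0.359375, -0.34375]

[-0.359375, -0.34375]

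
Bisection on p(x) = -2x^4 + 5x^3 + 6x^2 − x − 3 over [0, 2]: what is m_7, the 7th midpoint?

m = 1, p(m) = 5 (+); new bracket [0, 1]
m = 0.5, p(m) = -1.5 (−); new bracket [0.5, 1]
m = 0.75, p(m) = 1.101562 (+); new bracket [0.5, 0.75]
m = 0.625, p(m) = -0.3657 (−); new bracket [0.625, 0.75]
m = 0.6875, p(m) = 0.3264 (+); new bracket [0.625, 0.6875]
m = 0.65625, p(m) = -0.0301 (−); new bracket [0.65625, 0.6875]
m = 0.671875, p(m) = 0.1455 (+); new bracket [0.65625, 0.671875]

0.671875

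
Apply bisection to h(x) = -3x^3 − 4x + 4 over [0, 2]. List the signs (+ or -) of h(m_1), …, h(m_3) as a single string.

h(1) = -3 < 0, so the root lies in [0, 1]
h(0.5) = 1.625 > 0, so the root lies in [0.5, 1]
h(0.75) = -0.265625 < 0, so the root lies in [0.5, 0.75]

-+-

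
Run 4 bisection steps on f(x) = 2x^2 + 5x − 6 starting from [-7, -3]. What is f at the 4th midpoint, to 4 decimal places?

f(-5) = 19 > 0, so the root lies in [-5, -3]
f(-4) = 6 > 0, so the root lies in [-4, -3]
f(-3.5) = 1 > 0, so the root lies in [-3.5, -3]
f(-3.25) = -1.125 < 0, so the root lies in [-3.5, -3.25]

-1.1250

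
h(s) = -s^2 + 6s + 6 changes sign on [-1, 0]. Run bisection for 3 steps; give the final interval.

h(-0.5) = 2.75 > 0, so the root lies in [-1, -0.5]
h(-0.75) = 0.9375 > 0, so the root lies in [-1, -0.75]
h(-0.875) = -0.015625 < 0, so the root lies in [-0.875, -0.75]

[-0.875, -0.75]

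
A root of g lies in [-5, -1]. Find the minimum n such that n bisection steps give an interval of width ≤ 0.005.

10

Width after n steps is 4/2^n. Need 2^n ≥ 4/0.005 = 800.
2^9 = 512 < 800 ≤ 2^10 = 1024, so n = 10.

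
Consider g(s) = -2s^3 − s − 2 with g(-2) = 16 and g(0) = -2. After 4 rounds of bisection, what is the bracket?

midpoint -1: g = 1 > 0 → [-1, 0]
midpoint -0.5: g = -1.25 < 0 → [-1, -0.5]
midpoint -0.75: g = -0.40625 < 0 → [-1, -0.75]
midpoint -0.875: g = 0.2148 > 0 → [-0.875, -0.75]

[-0.875, -0.75]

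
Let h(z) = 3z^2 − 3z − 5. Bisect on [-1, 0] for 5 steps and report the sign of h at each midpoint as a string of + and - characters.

---++

midpoint -0.5: h = -2.75 < 0 → [-1, -0.5]
midpoint -0.75: h = -1.0625 < 0 → [-1, -0.75]
midpoint -0.875: h = -0.078125 < 0 → [-1, -0.875]
midpoint -0.9375: h = 0.4492 > 0 → [-0.9375, -0.875]
midpoint -0.90625: h = 0.1826 > 0 → [-0.90625, -0.875]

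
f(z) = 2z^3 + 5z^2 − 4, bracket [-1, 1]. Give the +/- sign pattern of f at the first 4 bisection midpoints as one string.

m = 0, f(m) = -4 (−); new bracket [0, 1]
m = 0.5, f(m) = -2.5 (−); new bracket [0.5, 1]
m = 0.75, f(m) = -0.34375 (−); new bracket [0.75, 1]
m = 0.875, f(m) = 1.168 (+); new bracket [0.75, 0.875]

---+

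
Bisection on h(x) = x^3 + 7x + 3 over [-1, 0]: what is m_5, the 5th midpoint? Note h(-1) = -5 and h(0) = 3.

midpoint -0.5: h = -0.625 < 0 → [-0.5, 0]
midpoint -0.25: h = 1.234375 > 0 → [-0.5, -0.25]
midpoint -0.375: h = 0.322266 > 0 → [-0.5, -0.375]
midpoint -0.4375: h = -0.1462 < 0 → [-0.4375, -0.375]
midpoint -0.40625: h = 0.0892 > 0 → [-0.4375, -0.40625]

-0.40625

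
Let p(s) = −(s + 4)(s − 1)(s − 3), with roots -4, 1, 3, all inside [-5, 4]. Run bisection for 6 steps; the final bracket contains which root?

-4

s = -0.5 gives p = -18.375, negative; keep [-5, -0.5]
s = -2.75 gives p = -26.953125, negative; keep [-5, -2.75]
s = -3.875 gives p = -4.189453, negative; keep [-5, -3.875]
s = -4.4375 gives p = 17.6931, positive; keep [-4.4375, -3.875]
s = -4.15625 gives p = 5.7655, positive; keep [-4.15625, -3.875]
s = -4.015625 gives p = 0.5498, positive; keep [-4.015625, -3.875]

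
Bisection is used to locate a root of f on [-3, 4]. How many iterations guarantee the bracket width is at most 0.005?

Width after n steps is 7/2^n. Need 2^n ≥ 7/0.005 = 1400.
2^10 = 1024 < 1400 ≤ 2^11 = 2048, so n = 11.

11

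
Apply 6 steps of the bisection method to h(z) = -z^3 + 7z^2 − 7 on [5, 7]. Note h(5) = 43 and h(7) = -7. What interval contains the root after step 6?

midpoint 6: h = 29 > 0 → [6, 7]
midpoint 6.5: h = 14.125 > 0 → [6.5, 7]
midpoint 6.75: h = 4.390625 > 0 → [6.75, 7]
midpoint 6.875: h = -1.0918 < 0 → [6.75, 6.875]
midpoint 6.8125: h = 1.7019 > 0 → [6.8125, 6.875]
midpoint 6.84375: h = 0.3183 > 0 → [6.84375, 6.875]

[6.84375, 6.875]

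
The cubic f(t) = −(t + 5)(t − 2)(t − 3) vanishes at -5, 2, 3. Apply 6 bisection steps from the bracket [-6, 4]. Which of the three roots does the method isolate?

-5

t = -1 gives f = -48, negative; keep [-6, -1]
t = -3.5 gives f = -53.625, negative; keep [-6, -3.5]
t = -4.75 gives f = -13.078125, negative; keep [-6, -4.75]
t = -5.375 gives f = 23.1621, positive; keep [-5.375, -4.75]
t = -5.0625 gives f = 3.5588, positive; keep [-5.0625, -4.75]
t = -4.90625 gives f = -5.119, negative; keep [-5.0625, -4.90625]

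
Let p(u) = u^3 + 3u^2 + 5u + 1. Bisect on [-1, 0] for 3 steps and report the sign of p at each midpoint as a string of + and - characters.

--+

u = -0.5 gives p = -0.875, negative; keep [-0.5, 0]
u = -0.25 gives p = -0.078125, negative; keep [-0.25, 0]
u = -0.125 gives p = 0.419922, positive; keep [-0.25, -0.125]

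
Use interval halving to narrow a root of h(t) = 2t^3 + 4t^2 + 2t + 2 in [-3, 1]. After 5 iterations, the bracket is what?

[-1.875, -1.75]

h(-1) = 2 > 0, so the root lies in [-3, -1]
h(-2) = -2 < 0, so the root lies in [-2, -1]
h(-1.5) = 1.25 > 0, so the root lies in [-2, -1.5]
h(-1.75) = 0.0312 > 0, so the root lies in [-2, -1.75]
h(-1.875) = -0.8711 < 0, so the root lies in [-1.875, -1.75]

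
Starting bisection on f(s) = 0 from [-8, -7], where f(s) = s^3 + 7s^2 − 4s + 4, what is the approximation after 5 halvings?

-7.59375

midpoint -7.5: f = 5.875 > 0 → [-8, -7.5]
midpoint -7.75: f = -10.046875 < 0 → [-7.75, -7.5]
midpoint -7.625: f = -1.837891 < 0 → [-7.625, -7.5]
midpoint -7.5625: f = 2.0798 > 0 → [-7.625, -7.5625]
midpoint -7.59375: f = 0.1364 > 0 → [-7.625, -7.59375]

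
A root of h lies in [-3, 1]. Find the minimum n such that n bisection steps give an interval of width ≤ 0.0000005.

23

Width after n steps is 4/2^n. Need 2^n ≥ 4/0.0000005 = 8000000.
2^22 = 4194304 < 8000000 ≤ 2^23 = 8388608, so n = 23.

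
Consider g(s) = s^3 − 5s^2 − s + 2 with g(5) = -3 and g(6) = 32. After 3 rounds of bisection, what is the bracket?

[5, 5.125]

s = 5.5 gives g = 11.625, positive; keep [5, 5.5]
s = 5.25 gives g = 3.640625, positive; keep [5, 5.25]
s = 5.125 gives g = 0.158203, positive; keep [5, 5.125]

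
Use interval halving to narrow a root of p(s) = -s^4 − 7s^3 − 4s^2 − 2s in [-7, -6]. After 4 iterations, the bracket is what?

p(-6.5) = -18.6875 < 0, so the root lies in [-6.5, -6]
p(-6.25) = 39.355469 > 0, so the root lies in [-6.5, -6.25]
p(-6.375) = 12.11499 > 0, so the root lies in [-6.5, -6.375]
p(-6.4375) = -2.8274 < 0, so the root lies in [-6.4375, -6.375]

[-6.4375, -6.375]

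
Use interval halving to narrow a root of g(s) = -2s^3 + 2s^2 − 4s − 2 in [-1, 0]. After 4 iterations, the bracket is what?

g(-0.5) = 0.75 > 0, so the root lies in [-0.5, 0]
g(-0.25) = -0.84375 < 0, so the root lies in [-0.5, -0.25]
g(-0.375) = -0.113281 < 0, so the root lies in [-0.5, -0.375]
g(-0.4375) = 0.3003 > 0, so the root lies in [-0.4375, -0.375]

[-0.4375, -0.375]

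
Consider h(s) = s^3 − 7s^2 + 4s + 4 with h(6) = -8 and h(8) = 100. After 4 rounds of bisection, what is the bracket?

m = 7, h(m) = 32 (+); new bracket [6, 7]
m = 6.5, h(m) = 8.875 (+); new bracket [6, 6.5]
m = 6.25, h(m) = -0.296875 (−); new bracket [6.25, 6.5]
m = 6.375, h(m) = 4.0996 (+); new bracket [6.25, 6.375]

[6.25, 6.375]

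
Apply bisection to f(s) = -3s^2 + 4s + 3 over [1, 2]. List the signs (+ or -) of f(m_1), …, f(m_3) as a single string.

s = 1.5 gives f = 2.25, positive; keep [1.5, 2]
s = 1.75 gives f = 0.8125, positive; keep [1.75, 2]
s = 1.875 gives f = -0.046875, negative; keep [1.75, 1.875]

++-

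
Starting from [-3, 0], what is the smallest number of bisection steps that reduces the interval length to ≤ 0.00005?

16

Width after n steps is 3/2^n. Need 2^n ≥ 3/0.00005 = 60000.
2^15 = 32768 < 60000 ≤ 2^16 = 65536, so n = 16.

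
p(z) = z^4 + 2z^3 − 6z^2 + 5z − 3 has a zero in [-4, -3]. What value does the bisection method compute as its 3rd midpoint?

m = -3.5, p(m) = -29.6875 (−); new bracket [-4, -3.5]
m = -3.75, p(m) = -13.839844 (−); new bracket [-4, -3.75]
m = -3.875, p(m) = -3.37085 (−); new bracket [-4, -3.875]

-3.875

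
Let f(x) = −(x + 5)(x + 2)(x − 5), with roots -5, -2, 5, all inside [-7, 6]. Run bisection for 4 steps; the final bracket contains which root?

5

midpoint -0.5: f = 37.125 > 0 → [-0.5, 6]
midpoint 2.75: f = 82.828125 > 0 → [2.75, 6]
midpoint 4.375: f = 37.353516 > 0 → [4.375, 6]
midpoint 5.1875: f = -13.7292 < 0 → [4.375, 5.1875]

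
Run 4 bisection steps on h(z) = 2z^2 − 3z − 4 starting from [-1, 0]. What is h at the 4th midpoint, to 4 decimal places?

z = -0.5 gives h = -2, negative; keep [-1, -0.5]
z = -0.75 gives h = -0.625, negative; keep [-1, -0.75]
z = -0.875 gives h = 0.15625, positive; keep [-0.875, -0.75]
z = -0.8125 gives h = -0.2422, negative; keep [-0.875, -0.8125]

-0.2422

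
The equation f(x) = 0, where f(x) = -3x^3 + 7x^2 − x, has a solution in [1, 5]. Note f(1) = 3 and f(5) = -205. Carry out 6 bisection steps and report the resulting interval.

[2.125, 2.1875]

midpoint 3: f = -21 < 0 → [1, 3]
midpoint 2: f = 2 > 0 → [2, 3]
midpoint 2.5: f = -5.625 < 0 → [2, 2.5]
midpoint 2.25: f = -0.9844 < 0 → [2, 2.25]
midpoint 2.125: f = 0.6973 > 0 → [2.125, 2.25]
midpoint 2.1875: f = -0.094 < 0 → [2.125, 2.1875]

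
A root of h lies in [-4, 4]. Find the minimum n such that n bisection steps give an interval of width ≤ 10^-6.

23

Width after n steps is 8/2^n. Need 2^n ≥ 8/10^-6 = 8000000.
2^22 = 4194304 < 8000000 ≤ 2^23 = 8388608, so n = 23.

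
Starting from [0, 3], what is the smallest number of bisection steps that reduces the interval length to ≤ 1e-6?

Width after n steps is 3/2^n. Need 2^n ≥ 3/1e-6 = 3000000.
2^21 = 2097152 < 3000000 ≤ 2^22 = 4194304, so n = 22.

22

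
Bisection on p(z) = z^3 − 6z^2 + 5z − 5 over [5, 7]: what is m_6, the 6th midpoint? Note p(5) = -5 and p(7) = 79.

z = 6 gives p = 25, positive; keep [5, 6]
z = 5.5 gives p = 7.375, positive; keep [5, 5.5]
z = 5.25 gives p = 0.578125, positive; keep [5, 5.25]
z = 5.125 gives p = -2.3574, negative; keep [5.125, 5.25]
z = 5.1875 gives p = -0.927, negative; keep [5.1875, 5.25]
z = 5.21875 gives p = -0.1839, negative; keep [5.21875, 5.25]

5.21875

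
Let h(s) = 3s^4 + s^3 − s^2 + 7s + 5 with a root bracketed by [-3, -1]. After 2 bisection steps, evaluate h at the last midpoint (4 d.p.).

midpoint -2: h = 27 > 0 → [-2, -1]
midpoint -1.5: h = 4.0625 > 0 → [-1.5, -1]

4.0625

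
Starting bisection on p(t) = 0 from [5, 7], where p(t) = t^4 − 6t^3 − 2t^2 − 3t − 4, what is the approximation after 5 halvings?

6.4375

t = 6 gives p = -94, negative; keep [6, 7]
t = 6.5 gives p = 29.3125, positive; keep [6, 6.5]
t = 6.25 gives p = -39.839844, negative; keep [6.25, 6.5]
t = 6.375 gives p = -7.2498, negative; keep [6.375, 6.5]
t = 6.4375 gives p = 10.5205, positive; keep [6.375, 6.4375]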